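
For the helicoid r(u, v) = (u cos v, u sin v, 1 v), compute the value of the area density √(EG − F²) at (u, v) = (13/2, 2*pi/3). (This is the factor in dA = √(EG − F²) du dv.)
√(EG − F²)|_{(13/2, 2*pi/3)} = sqrt(173)/2

E = 1, F = 0, G = u^2 + 1, so EG − F² = u^2 + 1. Taking the positive square root: √(EG − F²) = sqrt(u^2 + 1). At (u, v) = (13/2, 2*pi/3): sqrt(173)/2.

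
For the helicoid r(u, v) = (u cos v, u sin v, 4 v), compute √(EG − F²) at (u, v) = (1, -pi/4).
√(EG − F²)|_{(1, -pi/4)} = sqrt(17)

E = 1, F = 0, G = u^2 + 16; EG − F² = u^2 + 16; √(EG − F²) = sqrt(u^2 + 16). At the given point: sqrt(17).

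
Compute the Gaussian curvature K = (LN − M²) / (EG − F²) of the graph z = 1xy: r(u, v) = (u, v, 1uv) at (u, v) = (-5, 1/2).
K = -16/11025

Coefficients of the first fundamental form: E = v^2 + 1, F = u*v, G = u^2 + 1.
Coefficients of the second fundamental form: L = 0, M = 1/sqrt(u^2 + v^2 + 1), N = 0.
Assemble K = (LN − M²)/(EG − F²) = 1/((u^2*v^2 - (u^2 + 1)*(v^2 + 1))*(u^2 + v^2 + 1)). At (u, v) = (-5, 1/2): K = -16/11025.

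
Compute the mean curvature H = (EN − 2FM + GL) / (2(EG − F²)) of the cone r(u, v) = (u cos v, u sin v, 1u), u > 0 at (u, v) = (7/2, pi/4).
H = sqrt(2)/14

With E = 2, F = 0, G = u^2, L = 0, M = 0, N = sqrt(2)*u^2/(2*Abs(u)), assemble
  H = (EN − 2FM + GL) / (2(EG − F²)) = sqrt(2)/(4*Abs(u)).
At (u, v) = (7/2, pi/4): H = sqrt(2)/14.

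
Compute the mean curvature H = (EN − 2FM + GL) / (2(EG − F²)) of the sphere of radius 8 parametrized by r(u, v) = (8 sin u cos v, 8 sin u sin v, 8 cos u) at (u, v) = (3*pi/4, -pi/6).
H = -1/8

With E = 64, F = 0, G = 64*sin(u)^2, L = -8*sin(u)/Abs(sin(u)), M = 0, N = -8*sin(u)^3/Abs(sin(u)), assemble
  H = (EN − 2FM + GL) / (2(EG − F²)) = -sin(u)/(8*Abs(sin(u))).
At (u, v) = (3*pi/4, -pi/6): H = -1/8.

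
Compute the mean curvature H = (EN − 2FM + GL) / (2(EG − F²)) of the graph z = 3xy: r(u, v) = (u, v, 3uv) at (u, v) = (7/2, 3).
H = -2268*sqrt(769)/591361

With E = 9*v^2 + 1, F = 9*u*v, G = 9*u^2 + 1, L = 0, M = 3/sqrt(9*u^2 + 9*v^2 + 1), N = 0, assemble
  H = (EN − 2FM + GL) / (2(EG − F²)) = -27*u*v/(9*u^2 + 9*v^2 + 1)^(3/2).
At (u, v) = (7/2, 3): H = -2268*sqrt(769)/591361.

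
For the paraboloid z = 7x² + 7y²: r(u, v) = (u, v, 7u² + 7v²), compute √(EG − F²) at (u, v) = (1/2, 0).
√(EG − F²)|_{(1/2, 0)} = 5*sqrt(2)

E = 196*u^2 + 1, F = 196*u*v, G = 196*v^2 + 1; EG − F² = 196*u^2 + 196*v^2 + 1; √(EG − F²) = sqrt(196*u^2 + 196*v^2 + 1). At the given point: 5*sqrt(2).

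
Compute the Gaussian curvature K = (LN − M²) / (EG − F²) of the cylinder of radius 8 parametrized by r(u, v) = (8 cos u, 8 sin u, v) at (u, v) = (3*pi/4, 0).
K = 0

Coefficients of the first fundamental form: E = 64, F = 0, G = 1.
Coefficients of the second fundamental form: L = -8, M = 0, N = 0.
Assemble K = (LN − M²)/(EG − F²) = 0. At (u, v) = (3*pi/4, 0): K = 0.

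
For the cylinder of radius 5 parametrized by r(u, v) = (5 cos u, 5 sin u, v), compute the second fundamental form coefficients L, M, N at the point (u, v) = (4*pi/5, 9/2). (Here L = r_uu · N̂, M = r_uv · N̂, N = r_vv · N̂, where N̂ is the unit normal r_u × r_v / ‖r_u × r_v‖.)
L = -5;  M = 0;  N = 0

Compute the unit normal N̂(u, v) = (cos(u), sin(u), 0), and the second partials r_uu, r_uv, r_vv. Take dot products:
  L(u, v) = r_uu · N̂ = -5,
  M(u, v) = r_uv · N̂ = 0,
  N(u, v) = r_vv · N̂ = 0.
Evaluating at (u, v) = (4*pi/5, 9/2):
  L = -5, M = 0, N = 0.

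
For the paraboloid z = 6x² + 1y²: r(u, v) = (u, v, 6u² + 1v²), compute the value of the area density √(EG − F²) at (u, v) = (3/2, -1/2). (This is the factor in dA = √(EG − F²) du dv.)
√(EG − F²)|_{(3/2, -1/2)} = sqrt(326)

E = 144*u^2 + 1, F = 24*u*v, G = 4*v^2 + 1, so EG − F² = 144*u^2 + 4*v^2 + 1. Taking the positive square root: √(EG − F²) = sqrt(144*u^2 + 4*v^2 + 1). At (u, v) = (3/2, -1/2): sqrt(326).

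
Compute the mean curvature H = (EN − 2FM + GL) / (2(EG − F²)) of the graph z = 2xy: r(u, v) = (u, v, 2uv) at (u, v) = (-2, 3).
H = 48*sqrt(53)/2809

With E = 4*v^2 + 1, F = 4*u*v, G = 4*u^2 + 1, L = 0, M = 2/sqrt(4*u^2 + 4*v^2 + 1), N = 0, assemble
  H = (EN − 2FM + GL) / (2(EG − F²)) = -8*u*v/(4*u^2 + 4*v^2 + 1)^(3/2).
At (u, v) = (-2, 3): H = 48*sqrt(53)/2809.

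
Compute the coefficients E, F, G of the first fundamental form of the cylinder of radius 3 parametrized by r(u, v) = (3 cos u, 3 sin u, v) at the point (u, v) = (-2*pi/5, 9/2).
E = 9;  F = 0;  G = 1

Partials: r_u = (-3*sin(u), 3*cos(u), 0), r_v = (0, 0, 1). As functions of (u, v):
  E = r_u · r_u = 9,
  F = r_u · r_v = 0,
  G = r_v · r_v = 1.
Evaluating at (u, v) = (-2*pi/5, 9/2): E = 9, F = 0, G = 1.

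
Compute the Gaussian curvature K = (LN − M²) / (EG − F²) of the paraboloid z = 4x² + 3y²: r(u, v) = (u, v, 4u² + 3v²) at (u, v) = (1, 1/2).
K = 12/1369

Coefficients of the first fundamental form: E = 64*u^2 + 1, F = 48*u*v, G = 36*v^2 + 1.
Coefficients of the second fundamental form: L = 8/sqrt(64*u^2 + 36*v^2 + 1), M = 0, N = 6/sqrt(64*u^2 + 36*v^2 + 1).
Assemble K = (LN − M²)/(EG − F²) = 48/(4096*u^4 + 4608*u^2*v^2 + 128*u^2 + 1296*v^4 + 72*v^2 + 1). At (u, v) = (1, 1/2): K = 12/1369.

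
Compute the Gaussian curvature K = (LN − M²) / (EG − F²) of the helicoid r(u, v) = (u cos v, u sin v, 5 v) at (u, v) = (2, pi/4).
K = -25/841

Coefficients of the first fundamental form: E = 1, F = 0, G = u^2 + 25.
Coefficients of the second fundamental form: L = 0, M = -5/sqrt(u^2 + 25), N = 0.
Assemble K = (LN − M²)/(EG − F²) = -25/(u^2 + 25)^2. At (u, v) = (2, pi/4): K = -25/841.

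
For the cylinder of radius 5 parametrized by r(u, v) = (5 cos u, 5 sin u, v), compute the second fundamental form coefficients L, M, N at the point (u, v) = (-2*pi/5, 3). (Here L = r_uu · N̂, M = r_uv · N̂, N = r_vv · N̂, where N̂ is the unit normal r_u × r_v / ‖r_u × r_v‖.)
L = -5;  M = 0;  N = 0

Compute the unit normal N̂(u, v) = (cos(u), sin(u), 0), and the second partials r_uu, r_uv, r_vv. Take dot products:
  L(u, v) = r_uu · N̂ = -5,
  M(u, v) = r_uv · N̂ = 0,
  N(u, v) = r_vv · N̂ = 0.
Evaluating at (u, v) = (-2*pi/5, 3):
  L = -5, M = 0, N = 0.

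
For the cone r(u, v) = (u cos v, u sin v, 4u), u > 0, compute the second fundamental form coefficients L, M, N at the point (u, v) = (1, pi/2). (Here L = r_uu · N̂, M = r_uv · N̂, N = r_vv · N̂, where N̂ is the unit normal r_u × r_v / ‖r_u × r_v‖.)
L = 0;  M = 0;  N = 4*sqrt(17)/17

Compute the unit normal N̂(u, v) = (-4*sqrt(17)*u*cos(v)/(17*Abs(u)), -4*sqrt(17)*u*sin(v)/(17*Abs(u)), sqrt(17)*u/(17*Abs(u))), and the second partials r_uu, r_uv, r_vv. Take dot products:
  L(u, v) = r_uu · N̂ = 0,
  M(u, v) = r_uv · N̂ = 0,
  N(u, v) = r_vv · N̂ = 4*sqrt(17)*u^2/(17*Abs(u)).
Evaluating at (u, v) = (1, pi/2):
  L = 0, M = 0, N = 4*sqrt(17)/17.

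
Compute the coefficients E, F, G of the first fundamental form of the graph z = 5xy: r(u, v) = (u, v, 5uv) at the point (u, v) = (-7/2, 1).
E = 26;  F = -175/2;  G = 1229/4

Partials: r_u = (1, 0, 5*v), r_v = (0, 1, 5*u). As functions of (u, v):
  E = r_u · r_u = 25*v^2 + 1,
  F = r_u · r_v = 25*u*v,
  G = r_v · r_v = 25*u^2 + 1.
Evaluating at (u, v) = (-7/2, 1): E = 26, F = -175/2, G = 1229/4.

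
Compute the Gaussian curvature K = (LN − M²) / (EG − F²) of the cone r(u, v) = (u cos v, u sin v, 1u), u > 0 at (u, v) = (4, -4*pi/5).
K = 0

Coefficients of the first fundamental form: E = 2, F = 0, G = u^2.
Coefficients of the second fundamental form: L = 0, M = 0, N = sqrt(2)*u^2/(2*Abs(u)).
Assemble K = (LN − M²)/(EG − F²) = 0. At (u, v) = (4, -4*pi/5): K = 0.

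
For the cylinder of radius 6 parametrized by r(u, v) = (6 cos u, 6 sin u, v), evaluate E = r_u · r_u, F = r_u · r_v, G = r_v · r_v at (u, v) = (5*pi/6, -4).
E = 36;  F = 0;  G = 1

Partials: r_u = (-6*sin(u), 6*cos(u), 0), r_v = (0, 0, 1). As functions of (u, v):
  E = r_u · r_u = 36,
  F = r_u · r_v = 0,
  G = r_v · r_v = 1.
Evaluating at (u, v) = (5*pi/6, -4): E = 36, F = 0, G = 1.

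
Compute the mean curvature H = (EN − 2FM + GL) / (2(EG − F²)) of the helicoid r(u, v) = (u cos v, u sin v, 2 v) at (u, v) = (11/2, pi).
H = 0

With E = 1, F = 0, G = u^2 + 4, L = 0, M = -2/sqrt(u^2 + 4), N = 0, assemble
  H = (EN − 2FM + GL) / (2(EG − F²)) = 0.
At (u, v) = (11/2, pi): H = 0.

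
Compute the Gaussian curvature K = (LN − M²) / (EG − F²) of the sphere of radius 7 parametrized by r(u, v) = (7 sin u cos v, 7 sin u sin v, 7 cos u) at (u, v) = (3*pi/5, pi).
K = 1/49

Coefficients of the first fundamental form: E = 49, F = 0, G = 49*sin(u)^2.
Coefficients of the second fundamental form: L = -7*sin(u)/Abs(sin(u)), M = 0, N = -7*sin(u)^3/Abs(sin(u)).
Assemble K = (LN − M²)/(EG − F²) = 1/49. At (u, v) = (3*pi/5, pi): K = 1/49.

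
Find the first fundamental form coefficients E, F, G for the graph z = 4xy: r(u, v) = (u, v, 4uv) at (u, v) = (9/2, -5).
E = 401;  F = -360;  G = 325

Partials: r_u = (1, 0, 4*v), r_v = (0, 1, 4*u). As functions of (u, v):
  E = r_u · r_u = 16*v^2 + 1,
  F = r_u · r_v = 16*u*v,
  G = r_v · r_v = 16*u^2 + 1.
Evaluating at (u, v) = (9/2, -5): E = 401, F = -360, G = 325.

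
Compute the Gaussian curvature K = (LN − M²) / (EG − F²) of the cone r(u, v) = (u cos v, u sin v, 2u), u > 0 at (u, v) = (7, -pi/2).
K = 0

Coefficients of the first fundamental form: E = 5, F = 0, G = u^2.
Coefficients of the second fundamental form: L = 0, M = 0, N = 2*sqrt(5)*u^2/(5*Abs(u)).
Assemble K = (LN − M²)/(EG − F²) = 0. At (u, v) = (7, -pi/2): K = 0.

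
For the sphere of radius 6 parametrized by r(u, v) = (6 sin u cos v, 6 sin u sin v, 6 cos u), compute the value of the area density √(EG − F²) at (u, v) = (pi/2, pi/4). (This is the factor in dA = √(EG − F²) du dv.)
√(EG − F²)|_{(pi/2, pi/4)} = 36

E = 36, F = 0, G = 36*sin(u)^2, so EG − F² = 1296*sin(u)^2. Taking the positive square root: √(EG − F²) = 36*Abs(sin(u)). At (u, v) = (pi/2, pi/4): 36.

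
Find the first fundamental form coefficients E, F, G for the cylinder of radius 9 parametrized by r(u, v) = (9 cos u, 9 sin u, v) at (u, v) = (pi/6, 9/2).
E = 81;  F = 0;  G = 1

Partials: r_u = (-9*sin(u), 9*cos(u), 0), r_v = (0, 0, 1). As functions of (u, v):
  E = r_u · r_u = 81,
  F = r_u · r_v = 0,
  G = r_v · r_v = 1.
Evaluating at (u, v) = (pi/6, 9/2): E = 81, F = 0, G = 1.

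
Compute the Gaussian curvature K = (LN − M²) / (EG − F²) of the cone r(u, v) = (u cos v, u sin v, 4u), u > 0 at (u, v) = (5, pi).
K = 0

Coefficients of the first fundamental form: E = 17, F = 0, G = u^2.
Coefficients of the second fundamental form: L = 0, M = 0, N = 4*sqrt(17)*u^2/(17*Abs(u)).
Assemble K = (LN − M²)/(EG − F²) = 0. At (u, v) = (5, pi): K = 0.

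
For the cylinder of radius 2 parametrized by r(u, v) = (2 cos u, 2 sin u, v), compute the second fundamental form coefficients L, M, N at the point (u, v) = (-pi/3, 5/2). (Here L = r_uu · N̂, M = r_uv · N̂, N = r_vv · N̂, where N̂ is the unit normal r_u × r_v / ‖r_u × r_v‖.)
L = -2;  M = 0;  N = 0

Compute the unit normal N̂(u, v) = (cos(u), sin(u), 0), and the second partials r_uu, r_uv, r_vv. Take dot products:
  L(u, v) = r_uu · N̂ = -2,
  M(u, v) = r_uv · N̂ = 0,
  N(u, v) = r_vv · N̂ = 0.
Evaluating at (u, v) = (-pi/3, 5/2):
  L = -2, M = 0, N = 0.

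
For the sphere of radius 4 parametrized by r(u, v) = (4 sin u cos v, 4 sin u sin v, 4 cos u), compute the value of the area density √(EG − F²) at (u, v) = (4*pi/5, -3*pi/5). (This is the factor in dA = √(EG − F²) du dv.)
√(EG − F²)|_{(4*pi/5, -3*pi/5)} = 4*sqrt(10 - 2*sqrt(5))

E = 16, F = 0, G = 16*sin(u)^2, so EG − F² = 256*sin(u)^2. Taking the positive square root: √(EG − F²) = 16*Abs(sin(u)). At (u, v) = (4*pi/5, -3*pi/5): 4*sqrt(10 - 2*sqrt(5)).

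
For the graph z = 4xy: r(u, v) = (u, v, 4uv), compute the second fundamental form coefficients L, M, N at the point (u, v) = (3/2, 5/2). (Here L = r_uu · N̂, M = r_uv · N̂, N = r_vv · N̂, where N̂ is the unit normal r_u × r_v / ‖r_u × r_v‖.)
L = 0;  M = 4*sqrt(137)/137;  N = 0

Compute the unit normal N̂(u, v) = (-4*v/sqrt(16*u^2 + 16*v^2 + 1), -4*u/sqrt(16*u^2 + 16*v^2 + 1), 1/sqrt(16*u^2 + 16*v^2 + 1)), and the second partials r_uu, r_uv, r_vv. Take dot products:
  L(u, v) = r_uu · N̂ = 0,
  M(u, v) = r_uv · N̂ = 4/sqrt(16*u^2 + 16*v^2 + 1),
  N(u, v) = r_vv · N̂ = 0.
Evaluating at (u, v) = (3/2, 5/2):
  L = 0, M = 4*sqrt(137)/137, N = 0.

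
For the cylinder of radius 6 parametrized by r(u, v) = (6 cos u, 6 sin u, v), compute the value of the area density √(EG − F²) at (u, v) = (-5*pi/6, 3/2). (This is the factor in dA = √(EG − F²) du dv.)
√(EG − F²)|_{(-5*pi/6, 3/2)} = 6

E = 36, F = 0, G = 1, so EG − F² = 36. Taking the positive square root: √(EG − F²) = 6. At (u, v) = (-5*pi/6, 3/2): 6.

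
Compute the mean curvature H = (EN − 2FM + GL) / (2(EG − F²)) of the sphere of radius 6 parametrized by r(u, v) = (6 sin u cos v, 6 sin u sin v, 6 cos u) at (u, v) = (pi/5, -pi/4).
H = -1/6

With E = 36, F = 0, G = 36*sin(u)^2, L = -6*sin(u)/Abs(sin(u)), M = 0, N = -6*sin(u)^3/Abs(sin(u)), assemble
  H = (EN − 2FM + GL) / (2(EG − F²)) = -sin(u)/(6*Abs(sin(u))).
At (u, v) = (pi/5, -pi/4): H = -1/6.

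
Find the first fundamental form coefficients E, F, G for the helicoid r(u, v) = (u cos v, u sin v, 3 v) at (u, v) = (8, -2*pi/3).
E = 1;  F = 0;  G = 73

Partials: r_u = (cos(v), sin(v), 0), r_v = (-u*sin(v), u*cos(v), 3). As functions of (u, v):
  E = r_u · r_u = 1,
  F = r_u · r_v = 0,
  G = r_v · r_v = u^2 + 9.
Evaluating at (u, v) = (8, -2*pi/3): E = 1, F = 0, G = 73.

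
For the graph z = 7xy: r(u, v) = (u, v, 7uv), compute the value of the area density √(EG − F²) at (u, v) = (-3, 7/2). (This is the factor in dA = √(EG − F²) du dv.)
√(EG − F²)|_{(-3, 7/2)} = sqrt(4169)/2

E = 49*v^2 + 1, F = 49*u*v, G = 49*u^2 + 1, so EG − F² = 49*u^2 + 49*v^2 + 1. Taking the positive square root: √(EG − F²) = sqrt(49*u^2 + 49*v^2 + 1). At (u, v) = (-3, 7/2): sqrt(4169)/2.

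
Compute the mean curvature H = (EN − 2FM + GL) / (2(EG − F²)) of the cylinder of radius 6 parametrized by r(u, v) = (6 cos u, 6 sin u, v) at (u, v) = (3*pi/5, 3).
H = -1/12

With E = 36, F = 0, G = 1, L = -6, M = 0, N = 0, assemble
  H = (EN − 2FM + GL) / (2(EG − F²)) = -1/12.
At (u, v) = (3*pi/5, 3): H = -1/12.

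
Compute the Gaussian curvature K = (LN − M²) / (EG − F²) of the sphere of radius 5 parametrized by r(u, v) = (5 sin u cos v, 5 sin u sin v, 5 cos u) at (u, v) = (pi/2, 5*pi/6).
K = 1/25

Coefficients of the first fundamental form: E = 25, F = 0, G = 25*sin(u)^2.
Coefficients of the second fundamental form: L = -5*sin(u)/Abs(sin(u)), M = 0, N = -5*sin(u)^3/Abs(sin(u)).
Assemble K = (LN − M²)/(EG − F²) = 1/25. At (u, v) = (pi/2, 5*pi/6): K = 1/25.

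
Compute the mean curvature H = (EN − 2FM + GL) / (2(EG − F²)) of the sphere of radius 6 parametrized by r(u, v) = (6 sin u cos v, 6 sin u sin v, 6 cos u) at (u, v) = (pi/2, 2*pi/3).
H = -1/6

With E = 36, F = 0, G = 36*sin(u)^2, L = -6*sin(u)/Abs(sin(u)), M = 0, N = -6*sin(u)^3/Abs(sin(u)), assemble
  H = (EN − 2FM + GL) / (2(EG − F²)) = -sin(u)/(6*Abs(sin(u))).
At (u, v) = (pi/2, 2*pi/3): H = -1/6.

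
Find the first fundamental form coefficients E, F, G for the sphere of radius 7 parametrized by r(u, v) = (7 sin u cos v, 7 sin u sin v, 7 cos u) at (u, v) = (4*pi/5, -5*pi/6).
E = 49;  F = 0;  G = 245/8 - 49*sqrt(5)/8

Partials: r_u = (7*cos(u)*cos(v), 7*sin(v)*cos(u), -7*sin(u)), r_v = (-7*sin(u)*sin(v), 7*sin(u)*cos(v), 0). As functions of (u, v):
  E = r_u · r_u = 49,
  F = r_u · r_v = 0,
  G = r_v · r_v = 49*sin(u)^2.
Evaluating at (u, v) = (4*pi/5, -5*pi/6): E = 49, F = 0, G = 245/8 - 49*sqrt(5)/8.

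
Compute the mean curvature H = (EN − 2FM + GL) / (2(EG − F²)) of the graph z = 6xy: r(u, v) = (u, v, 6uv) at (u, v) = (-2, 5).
H = 432*sqrt(1045)/218405

With E = 36*v^2 + 1, F = 36*u*v, G = 36*u^2 + 1, L = 0, M = 6/sqrt(36*u^2 + 36*v^2 + 1), N = 0, assemble
  H = (EN − 2FM + GL) / (2(EG − F²)) = -216*u*v/(36*u^2 + 36*v^2 + 1)^(3/2).
At (u, v) = (-2, 5): H = 432*sqrt(1045)/218405.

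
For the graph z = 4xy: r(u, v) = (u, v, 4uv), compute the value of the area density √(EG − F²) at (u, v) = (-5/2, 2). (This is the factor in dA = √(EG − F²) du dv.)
√(EG − F²)|_{(-5/2, 2)} = sqrt(165)

E = 16*v^2 + 1, F = 16*u*v, G = 16*u^2 + 1, so EG − F² = 16*u^2 + 16*v^2 + 1. Taking the positive square root: √(EG − F²) = sqrt(16*u^2 + 16*v^2 + 1). At (u, v) = (-5/2, 2): sqrt(165).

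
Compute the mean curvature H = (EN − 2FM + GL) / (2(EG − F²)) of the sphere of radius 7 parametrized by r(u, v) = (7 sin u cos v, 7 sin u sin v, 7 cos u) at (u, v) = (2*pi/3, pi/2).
H = -1/7

With E = 49, F = 0, G = 49*sin(u)^2, L = -7*sin(u)/Abs(sin(u)), M = 0, N = -7*sin(u)^3/Abs(sin(u)), assemble
  H = (EN − 2FM + GL) / (2(EG − F²)) = -sin(u)/(7*Abs(sin(u))).
At (u, v) = (2*pi/3, pi/2): H = -1/7.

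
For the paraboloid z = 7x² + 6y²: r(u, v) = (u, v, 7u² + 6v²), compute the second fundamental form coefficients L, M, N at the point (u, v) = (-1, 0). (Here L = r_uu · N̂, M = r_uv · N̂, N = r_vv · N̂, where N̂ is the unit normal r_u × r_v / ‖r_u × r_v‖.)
L = 14*sqrt(197)/197;  M = 0;  N = 12*sqrt(197)/197

Compute the unit normal N̂(u, v) = (-14*u/sqrt(196*u^2 + 144*v^2 + 1), -12*v/sqrt(196*u^2 + 144*v^2 + 1), 1/sqrt(196*u^2 + 144*v^2 + 1)), and the second partials r_uu, r_uv, r_vv. Take dot products:
  L(u, v) = r_uu · N̂ = 14/sqrt(196*u^2 + 144*v^2 + 1),
  M(u, v) = r_uv · N̂ = 0,
  N(u, v) = r_vv · N̂ = 12/sqrt(196*u^2 + 144*v^2 + 1).
Evaluating at (u, v) = (-1, 0):
  L = 14*sqrt(197)/197, M = 0, N = 12*sqrt(197)/197.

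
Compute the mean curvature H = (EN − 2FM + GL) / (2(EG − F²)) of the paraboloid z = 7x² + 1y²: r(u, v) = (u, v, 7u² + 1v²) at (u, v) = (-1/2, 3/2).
H = 120*sqrt(59)/3481

With E = 196*u^2 + 1, F = 28*u*v, G = 4*v^2 + 1, L = 14/sqrt(196*u^2 + 4*v^2 + 1), M = 0, N = 2/sqrt(196*u^2 + 4*v^2 + 1), assemble
  H = (EN − 2FM + GL) / (2(EG − F²)) = 4*(49*u^2 + 7*v^2 + 2)/(196*u^2 + 4*v^2 + 1)^(3/2).
At (u, v) = (-1/2, 3/2): H = 120*sqrt(59)/3481.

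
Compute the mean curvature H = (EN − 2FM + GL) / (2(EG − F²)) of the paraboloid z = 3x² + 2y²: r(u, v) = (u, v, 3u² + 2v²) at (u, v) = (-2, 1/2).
H = 305*sqrt(149)/22201

With E = 36*u^2 + 1, F = 24*u*v, G = 16*v^2 + 1, L = 6/sqrt(36*u^2 + 16*v^2 + 1), M = 0, N = 4/sqrt(36*u^2 + 16*v^2 + 1), assemble
  H = (EN − 2FM + GL) / (2(EG − F²)) = (72*u^2 + 48*v^2 + 5)/(36*u^2 + 16*v^2 + 1)^(3/2).
At (u, v) = (-2, 1/2): H = 305*sqrt(149)/22201.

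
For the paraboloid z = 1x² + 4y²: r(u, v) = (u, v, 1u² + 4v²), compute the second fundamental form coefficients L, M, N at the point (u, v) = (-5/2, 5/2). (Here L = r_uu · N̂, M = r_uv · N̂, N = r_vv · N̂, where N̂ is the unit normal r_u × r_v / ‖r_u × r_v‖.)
L = sqrt(426)/213;  M = 0;  N = 4*sqrt(426)/213

Compute the unit normal N̂(u, v) = (-2*u/sqrt(4*u^2 + 64*v^2 + 1), -8*v/sqrt(4*u^2 + 64*v^2 + 1), 1/sqrt(4*u^2 + 64*v^2 + 1)), and the second partials r_uu, r_uv, r_vv. Take dot products:
  L(u, v) = r_uu · N̂ = 2/sqrt(4*u^2 + 64*v^2 + 1),
  M(u, v) = r_uv · N̂ = 0,
  N(u, v) = r_vv · N̂ = 8/sqrt(4*u^2 + 64*v^2 + 1).
Evaluating at (u, v) = (-5/2, 5/2):
  L = sqrt(426)/213, M = 0, N = 4*sqrt(426)/213.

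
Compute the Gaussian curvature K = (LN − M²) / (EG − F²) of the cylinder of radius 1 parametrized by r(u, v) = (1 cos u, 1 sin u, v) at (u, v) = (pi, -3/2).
K = 0

Coefficients of the first fundamental form: E = 1, F = 0, G = 1.
Coefficients of the second fundamental form: L = -1, M = 0, N = 0.
Assemble K = (LN − M²)/(EG − F²) = 0. At (u, v) = (pi, -3/2): K = 0.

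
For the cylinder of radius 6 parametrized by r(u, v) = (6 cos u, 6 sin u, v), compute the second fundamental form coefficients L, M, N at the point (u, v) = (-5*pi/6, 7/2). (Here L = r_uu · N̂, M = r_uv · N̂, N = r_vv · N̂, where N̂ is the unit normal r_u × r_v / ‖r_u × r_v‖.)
L = -6;  M = 0;  N = 0

Compute the unit normal N̂(u, v) = (cos(u), sin(u), 0), and the second partials r_uu, r_uv, r_vv. Take dot products:
  L(u, v) = r_uu · N̂ = -6,
  M(u, v) = r_uv · N̂ = 0,
  N(u, v) = r_vv · N̂ = 0.
Evaluating at (u, v) = (-5*pi/6, 7/2):
  L = -6, M = 0, N = 0.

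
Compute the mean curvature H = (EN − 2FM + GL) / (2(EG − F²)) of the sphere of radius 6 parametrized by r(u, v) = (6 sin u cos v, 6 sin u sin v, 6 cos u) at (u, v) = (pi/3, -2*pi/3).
H = -1/6

With E = 36, F = 0, G = 36*sin(u)^2, L = -6*sin(u)/Abs(sin(u)), M = 0, N = -6*sin(u)^3/Abs(sin(u)), assemble
  H = (EN − 2FM + GL) / (2(EG − F²)) = -sin(u)/(6*Abs(sin(u))).
At (u, v) = (pi/3, -2*pi/3): H = -1/6.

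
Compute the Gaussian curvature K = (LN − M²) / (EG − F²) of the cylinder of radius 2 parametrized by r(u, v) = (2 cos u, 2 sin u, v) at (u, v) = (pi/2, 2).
K = 0

Coefficients of the first fundamental form: E = 4, F = 0, G = 1.
Coefficients of the second fundamental form: L = -2, M = 0, N = 0.
Assemble K = (LN − M²)/(EG − F²) = 0. At (u, v) = (pi/2, 2): K = 0.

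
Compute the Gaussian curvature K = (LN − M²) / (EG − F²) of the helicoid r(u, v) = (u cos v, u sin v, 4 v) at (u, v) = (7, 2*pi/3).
K = -16/4225

Coefficients of the first fundamental form: E = 1, F = 0, G = u^2 + 16.
Coefficients of the second fundamental form: L = 0, M = -4/sqrt(u^2 + 16), N = 0.
Assemble K = (LN − M²)/(EG − F²) = -16/(u^2 + 16)^2. At (u, v) = (7, 2*pi/3): K = -16/4225.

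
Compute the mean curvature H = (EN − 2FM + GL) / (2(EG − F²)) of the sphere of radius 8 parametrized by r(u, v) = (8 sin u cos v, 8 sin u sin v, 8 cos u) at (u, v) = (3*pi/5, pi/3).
H = -1/8

With E = 64, F = 0, G = 64*sin(u)^2, L = -8*sin(u)/Abs(sin(u)), M = 0, N = -8*sin(u)^3/Abs(sin(u)), assemble
  H = (EN − 2FM + GL) / (2(EG − F²)) = -sin(u)/(8*Abs(sin(u))).
At (u, v) = (3*pi/5, pi/3): H = -1/8.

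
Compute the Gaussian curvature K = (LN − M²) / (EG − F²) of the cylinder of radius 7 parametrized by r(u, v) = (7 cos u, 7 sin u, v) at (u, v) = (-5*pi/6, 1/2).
K = 0

Coefficients of the first fundamental form: E = 49, F = 0, G = 1.
Coefficients of the second fundamental form: L = -7, M = 0, N = 0.
Assemble K = (LN − M²)/(EG − F²) = 0. At (u, v) = (-5*pi/6, 1/2): K = 0.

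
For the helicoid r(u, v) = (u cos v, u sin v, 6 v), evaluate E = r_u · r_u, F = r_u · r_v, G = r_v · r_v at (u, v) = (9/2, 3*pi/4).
E = 1;  F = 0;  G = 225/4

Partials: r_u = (cos(v), sin(v), 0), r_v = (-u*sin(v), u*cos(v), 6). As functions of (u, v):
  E = r_u · r_u = 1,
  F = r_u · r_v = 0,
  G = r_v · r_v = u^2 + 36.
Evaluating at (u, v) = (9/2, 3*pi/4): E = 1, F = 0, G = 225/4.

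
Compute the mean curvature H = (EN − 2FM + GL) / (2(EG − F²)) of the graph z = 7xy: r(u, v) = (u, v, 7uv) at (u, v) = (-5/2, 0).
H = 0

With E = 49*v^2 + 1, F = 49*u*v, G = 49*u^2 + 1, L = 0, M = 7/sqrt(49*u^2 + 49*v^2 + 1), N = 0, assemble
  H = (EN − 2FM + GL) / (2(EG − F²)) = -343*u*v/(49*u^2 + 49*v^2 + 1)^(3/2).
At (u, v) = (-5/2, 0): H = 0.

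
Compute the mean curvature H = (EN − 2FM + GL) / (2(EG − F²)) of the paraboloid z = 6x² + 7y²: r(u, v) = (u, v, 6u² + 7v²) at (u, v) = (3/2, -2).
H = 6985*sqrt(1109)/1229881

With E = 144*u^2 + 1, F = 168*u*v, G = 196*v^2 + 1, L = 12/sqrt(144*u^2 + 196*v^2 + 1), M = 0, N = 14/sqrt(144*u^2 + 196*v^2 + 1), assemble
  H = (EN − 2FM + GL) / (2(EG − F²)) = (1008*u^2 + 1176*v^2 + 13)/(144*u^2 + 196*v^2 + 1)^(3/2).
At (u, v) = (3/2, -2): H = 6985*sqrt(1109)/1229881.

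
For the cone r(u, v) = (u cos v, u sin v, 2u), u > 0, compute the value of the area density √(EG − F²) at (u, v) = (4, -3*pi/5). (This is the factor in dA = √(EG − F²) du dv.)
√(EG − F²)|_{(4, -3*pi/5)} = 4*sqrt(5)

E = 5, F = 0, G = u^2, so EG − F² = 5*u^2. Taking the positive square root: √(EG − F²) = sqrt(5)*Abs(u). At (u, v) = (4, -3*pi/5): 4*sqrt(5).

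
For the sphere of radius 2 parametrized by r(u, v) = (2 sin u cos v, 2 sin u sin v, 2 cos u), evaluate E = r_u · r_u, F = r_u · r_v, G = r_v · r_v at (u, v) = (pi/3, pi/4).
E = 4;  F = 0;  G = 3

Partials: r_u = (2*cos(u)*cos(v), 2*sin(v)*cos(u), -2*sin(u)), r_v = (-2*sin(u)*sin(v), 2*sin(u)*cos(v), 0). As functions of (u, v):
  E = r_u · r_u = 4,
  F = r_u · r_v = 0,
  G = r_v · r_v = 4*sin(u)^2.
Evaluating at (u, v) = (pi/3, pi/4): E = 4, F = 0, G = 3.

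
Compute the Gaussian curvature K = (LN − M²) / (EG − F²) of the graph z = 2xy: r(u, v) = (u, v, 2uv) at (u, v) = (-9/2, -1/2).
K = -4/6889

Coefficients of the first fundamental form: E = 4*v^2 + 1, F = 4*u*v, G = 4*u^2 + 1.
Coefficients of the second fundamental form: L = 0, M = 2/sqrt(4*u^2 + 4*v^2 + 1), N = 0.
Assemble K = (LN − M²)/(EG − F²) = -4/(16*u^4 + 32*u^2*v^2 + 8*u^2 + 16*v^4 + 8*v^2 + 1). At (u, v) = (-9/2, -1/2): K = -4/6889.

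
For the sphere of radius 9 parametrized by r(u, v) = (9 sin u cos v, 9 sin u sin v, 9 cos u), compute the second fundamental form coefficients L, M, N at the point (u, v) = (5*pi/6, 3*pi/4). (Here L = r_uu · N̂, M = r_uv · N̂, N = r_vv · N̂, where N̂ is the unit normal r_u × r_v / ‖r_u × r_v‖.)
L = -9;  M = 0;  N = -9/4

Compute the unit normal N̂(u, v) = (sin(u)^2*cos(v)/Abs(sin(u)), sin(u)^2*sin(v)/Abs(sin(u)), sin(2*u)/(2*Abs(sin(u)))), and the second partials r_uu, r_uv, r_vv. Take dot products:
  L(u, v) = r_uu · N̂ = -9*sin(u)/Abs(sin(u)),
  M(u, v) = r_uv · N̂ = 0,
  N(u, v) = r_vv · N̂ = -9*sin(u)^3/Abs(sin(u)).
Evaluating at (u, v) = (5*pi/6, 3*pi/4):
  L = -9, M = 0, N = -9/4.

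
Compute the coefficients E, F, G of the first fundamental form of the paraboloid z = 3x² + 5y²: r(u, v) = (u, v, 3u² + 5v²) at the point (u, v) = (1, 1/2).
E = 37;  F = 30;  G = 26

Partials: r_u = (1, 0, 6*u), r_v = (0, 1, 10*v). As functions of (u, v):
  E = r_u · r_u = 36*u^2 + 1,
  F = r_u · r_v = 60*u*v,
  G = r_v · r_v = 100*v^2 + 1.
Evaluating at (u, v) = (1, 1/2): E = 37, F = 30, G = 26.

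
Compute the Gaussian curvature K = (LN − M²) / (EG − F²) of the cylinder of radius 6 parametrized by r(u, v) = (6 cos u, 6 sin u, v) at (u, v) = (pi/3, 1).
K = 0

Coefficients of the first fundamental form: E = 36, F = 0, G = 1.
Coefficients of the second fundamental form: L = -6, M = 0, N = 0.
Assemble K = (LN − M²)/(EG − F²) = 0. At (u, v) = (pi/3, 1): K = 0.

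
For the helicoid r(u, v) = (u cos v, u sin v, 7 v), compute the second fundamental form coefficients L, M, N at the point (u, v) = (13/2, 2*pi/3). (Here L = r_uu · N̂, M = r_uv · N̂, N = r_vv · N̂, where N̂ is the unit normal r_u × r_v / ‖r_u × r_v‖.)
L = 0;  M = -14*sqrt(365)/365;  N = 0

Compute the unit normal N̂(u, v) = (7*sin(v)/sqrt(u^2 + 49), -7*cos(v)/sqrt(u^2 + 49), u/sqrt(u^2 + 49)), and the second partials r_uu, r_uv, r_vv. Take dot products:
  L(u, v) = r_uu · N̂ = 0,
  M(u, v) = r_uv · N̂ = -7/sqrt(u^2 + 49),
  N(u, v) = r_vv · N̂ = 0.
Evaluating at (u, v) = (13/2, 2*pi/3):
  L = 0, M = -14*sqrt(365)/365, N = 0.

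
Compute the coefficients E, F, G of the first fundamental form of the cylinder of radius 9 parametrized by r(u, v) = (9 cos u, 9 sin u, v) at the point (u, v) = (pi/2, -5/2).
E = 81;  F = 0;  G = 1

Partials: r_u = (-9*sin(u), 9*cos(u), 0), r_v = (0, 0, 1). As functions of (u, v):
  E = r_u · r_u = 81,
  F = r_u · r_v = 0,
  G = r_v · r_v = 1.
Evaluating at (u, v) = (pi/2, -5/2): E = 81, F = 0, G = 1.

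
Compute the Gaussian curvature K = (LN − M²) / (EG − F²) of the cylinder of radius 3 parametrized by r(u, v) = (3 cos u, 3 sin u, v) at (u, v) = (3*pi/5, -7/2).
K = 0

Coefficients of the first fundamental form: E = 9, F = 0, G = 1.
Coefficients of the second fundamental form: L = -3, M = 0, N = 0.
Assemble K = (LN − M²)/(EG − F²) = 0. At (u, v) = (3*pi/5, -7/2): K = 0.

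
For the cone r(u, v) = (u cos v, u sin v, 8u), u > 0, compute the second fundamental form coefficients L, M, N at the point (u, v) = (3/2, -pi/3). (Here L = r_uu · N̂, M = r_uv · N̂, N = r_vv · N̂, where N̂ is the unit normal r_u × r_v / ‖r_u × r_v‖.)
L = 0;  M = 0;  N = 12*sqrt(65)/65

Compute the unit normal N̂(u, v) = (-8*sqrt(65)*u*cos(v)/(65*Abs(u)), -8*sqrt(65)*u*sin(v)/(65*Abs(u)), sqrt(65)*u/(65*Abs(u))), and the second partials r_uu, r_uv, r_vv. Take dot products:
  L(u, v) = r_uu · N̂ = 0,
  M(u, v) = r_uv · N̂ = 0,
  N(u, v) = r_vv · N̂ = 8*sqrt(65)*u^2/(65*Abs(u)).
Evaluating at (u, v) = (3/2, -pi/3):
  L = 0, M = 0, N = 12*sqrt(65)/65.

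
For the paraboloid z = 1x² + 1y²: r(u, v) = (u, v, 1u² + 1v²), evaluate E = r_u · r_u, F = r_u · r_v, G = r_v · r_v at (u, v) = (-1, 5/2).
E = 5;  F = -10;  G = 26

Partials: r_u = (1, 0, 2*u), r_v = (0, 1, 2*v). As functions of (u, v):
  E = r_u · r_u = 4*u^2 + 1,
  F = r_u · r_v = 4*u*v,
  G = r_v · r_v = 4*v^2 + 1.
Evaluating at (u, v) = (-1, 5/2): E = 5, F = -10, G = 26.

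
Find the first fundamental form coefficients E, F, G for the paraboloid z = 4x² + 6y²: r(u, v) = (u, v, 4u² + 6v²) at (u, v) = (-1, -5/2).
E = 65;  F = 240;  G = 901

Partials: r_u = (1, 0, 8*u), r_v = (0, 1, 12*v). As functions of (u, v):
  E = r_u · r_u = 64*u^2 + 1,
  F = r_u · r_v = 96*u*v,
  G = r_v · r_v = 144*v^2 + 1.
Evaluating at (u, v) = (-1, -5/2): E = 65, F = 240, G = 901.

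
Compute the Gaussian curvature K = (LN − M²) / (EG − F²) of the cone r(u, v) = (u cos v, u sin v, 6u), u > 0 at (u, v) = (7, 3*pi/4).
K = 0

Coefficients of the first fundamental form: E = 37, F = 0, G = u^2.
Coefficients of the second fundamental form: L = 0, M = 0, N = 6*sqrt(37)*u^2/(37*Abs(u)).
Assemble K = (LN − M²)/(EG − F²) = 0. At (u, v) = (7, 3*pi/4): K = 0.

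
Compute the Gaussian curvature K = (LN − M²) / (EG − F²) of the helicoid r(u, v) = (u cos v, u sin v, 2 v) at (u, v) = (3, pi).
K = -4/169

Coefficients of the first fundamental form: E = 1, F = 0, G = u^2 + 4.
Coefficients of the second fundamental form: L = 0, M = -2/sqrt(u^2 + 4), N = 0.
Assemble K = (LN − M²)/(EG − F²) = -4/(u^2 + 4)^2. At (u, v) = (3, pi): K = -4/169.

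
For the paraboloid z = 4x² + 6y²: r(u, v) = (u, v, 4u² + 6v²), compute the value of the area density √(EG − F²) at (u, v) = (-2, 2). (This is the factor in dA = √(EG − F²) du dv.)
√(EG − F²)|_{(-2, 2)} = 7*sqrt(17)

E = 64*u^2 + 1, F = 96*u*v, G = 144*v^2 + 1, so EG − F² = 64*u^2 + 144*v^2 + 1. Taking the positive square root: √(EG − F²) = sqrt(64*u^2 + 144*v^2 + 1). At (u, v) = (-2, 2): 7*sqrt(17).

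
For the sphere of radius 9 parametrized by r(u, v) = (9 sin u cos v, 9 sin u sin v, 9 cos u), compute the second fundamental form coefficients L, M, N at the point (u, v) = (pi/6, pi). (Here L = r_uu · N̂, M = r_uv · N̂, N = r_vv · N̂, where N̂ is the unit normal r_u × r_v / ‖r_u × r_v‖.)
L = -9;  M = 0;  N = -9/4

Compute the unit normal N̂(u, v) = (sin(u)^2*cos(v)/Abs(sin(u)), sin(u)^2*sin(v)/Abs(sin(u)), sin(2*u)/(2*Abs(sin(u)))), and the second partials r_uu, r_uv, r_vv. Take dot products:
  L(u, v) = r_uu · N̂ = -9*sin(u)/Abs(sin(u)),
  M(u, v) = r_uv · N̂ = 0,
  N(u, v) = r_vv · N̂ = -9*sin(u)^3/Abs(sin(u)).
Evaluating at (u, v) = (pi/6, pi):
  L = -9, M = 0, N = -9/4.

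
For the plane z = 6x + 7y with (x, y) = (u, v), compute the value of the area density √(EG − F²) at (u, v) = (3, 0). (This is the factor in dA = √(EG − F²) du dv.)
√(EG − F²)|_{(3, 0)} = sqrt(86)

E = 37, F = 42, G = 50, so EG − F² = 86. Taking the positive square root: √(EG − F²) = sqrt(86). At (u, v) = (3, 0): sqrt(86).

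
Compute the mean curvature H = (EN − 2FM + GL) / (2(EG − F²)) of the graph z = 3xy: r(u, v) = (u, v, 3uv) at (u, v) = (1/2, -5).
H = 540*sqrt(913)/833569

With E = 9*v^2 + 1, F = 9*u*v, G = 9*u^2 + 1, L = 0, M = 3/sqrt(9*u^2 + 9*v^2 + 1), N = 0, assemble
  H = (EN − 2FM + GL) / (2(EG − F²)) = -27*u*v/(9*u^2 + 9*v^2 + 1)^(3/2).
At (u, v) = (1/2, -5): H = 540*sqrt(913)/833569.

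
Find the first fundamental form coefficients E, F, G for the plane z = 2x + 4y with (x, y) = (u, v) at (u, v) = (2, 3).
E = 5;  F = 8;  G = 17

Partials: r_u = (1, 0, 2), r_v = (0, 1, 4). As functions of (u, v):
  E = r_u · r_u = 5,
  F = r_u · r_v = 8,
  G = r_v · r_v = 17.
Evaluating at (u, v) = (2, 3): E = 5, F = 8, G = 17.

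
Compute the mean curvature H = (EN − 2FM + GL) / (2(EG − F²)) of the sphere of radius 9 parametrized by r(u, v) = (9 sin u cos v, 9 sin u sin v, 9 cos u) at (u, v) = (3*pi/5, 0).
H = -1/9

With E = 81, F = 0, G = 81*sin(u)^2, L = -9*sin(u)/Abs(sin(u)), M = 0, N = -9*sin(u)^3/Abs(sin(u)), assemble
  H = (EN − 2FM + GL) / (2(EG − F²)) = -sin(u)/(9*Abs(sin(u))).
At (u, v) = (3*pi/5, 0): H = -1/9.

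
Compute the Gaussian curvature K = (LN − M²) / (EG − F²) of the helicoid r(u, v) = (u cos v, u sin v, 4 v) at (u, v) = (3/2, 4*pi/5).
K = -256/5329

Coefficients of the first fundamental form: E = 1, F = 0, G = u^2 + 16.
Coefficients of the second fundamental form: L = 0, M = -4/sqrt(u^2 + 16), N = 0.
Assemble K = (LN − M²)/(EG − F²) = -16/(u^2 + 16)^2. At (u, v) = (3/2, 4*pi/5): K = -256/5329.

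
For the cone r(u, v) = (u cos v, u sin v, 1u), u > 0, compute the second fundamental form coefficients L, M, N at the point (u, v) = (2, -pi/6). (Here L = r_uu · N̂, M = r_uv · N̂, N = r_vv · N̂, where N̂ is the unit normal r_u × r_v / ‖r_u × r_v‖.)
L = 0;  M = 0;  N = sqrt(2)

Compute the unit normal N̂(u, v) = (-sqrt(2)*u*cos(v)/(2*Abs(u)), -sqrt(2)*u*sin(v)/(2*Abs(u)), sqrt(2)*u/(2*Abs(u))), and the second partials r_uu, r_uv, r_vv. Take dot products:
  L(u, v) = r_uu · N̂ = 0,
  M(u, v) = r_uv · N̂ = 0,
  N(u, v) = r_vv · N̂ = sqrt(2)*u^2/(2*Abs(u)).
Evaluating at (u, v) = (2, -pi/6):
  L = 0, M = 0, N = sqrt(2).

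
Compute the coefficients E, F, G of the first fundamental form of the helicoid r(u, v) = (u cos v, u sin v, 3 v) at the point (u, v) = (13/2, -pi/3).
E = 1;  F = 0;  G = 205/4

Partials: r_u = (cos(v), sin(v), 0), r_v = (-u*sin(v), u*cos(v), 3). As functions of (u, v):
  E = r_u · r_u = 1,
  F = r_u · r_v = 0,
  G = r_v · r_v = u^2 + 9.
Evaluating at (u, v) = (13/2, -pi/3): E = 1, F = 0, G = 205/4.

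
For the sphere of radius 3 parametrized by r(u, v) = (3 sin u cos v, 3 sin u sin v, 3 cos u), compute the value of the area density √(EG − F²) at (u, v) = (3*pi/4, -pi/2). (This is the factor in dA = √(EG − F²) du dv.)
√(EG − F²)|_{(3*pi/4, -pi/2)} = 9*sqrt(2)/2

E = 9, F = 0, G = 9*sin(u)^2, so EG − F² = 81*sin(u)^2. Taking the positive square root: √(EG − F²) = 9*Abs(sin(u)). At (u, v) = (3*pi/4, -pi/2): 9*sqrt(2)/2.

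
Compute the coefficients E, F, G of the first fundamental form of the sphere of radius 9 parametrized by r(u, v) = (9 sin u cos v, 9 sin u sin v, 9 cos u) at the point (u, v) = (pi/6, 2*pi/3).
E = 81;  F = 0;  G = 81/4

Partials: r_u = (9*cos(u)*cos(v), 9*sin(v)*cos(u), -9*sin(u)), r_v = (-9*sin(u)*sin(v), 9*sin(u)*cos(v), 0). As functions of (u, v):
  E = r_u · r_u = 81,
  F = r_u · r_v = 0,
  G = r_v · r_v = 81*sin(u)^2.
Evaluating at (u, v) = (pi/6, 2*pi/3): E = 81, F = 0, G = 81/4.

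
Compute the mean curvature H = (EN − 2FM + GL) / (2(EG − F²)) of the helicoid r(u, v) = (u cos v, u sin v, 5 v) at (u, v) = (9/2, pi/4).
H = 0

With E = 1, F = 0, G = u^2 + 25, L = 0, M = -5/sqrt(u^2 + 25), N = 0, assemble
  H = (EN − 2FM + GL) / (2(EG − F²)) = 0.
At (u, v) = (9/2, pi/4): H = 0.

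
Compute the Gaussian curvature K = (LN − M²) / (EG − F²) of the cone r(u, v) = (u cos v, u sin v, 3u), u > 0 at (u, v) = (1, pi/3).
K = 0

Coefficients of the first fundamental form: E = 10, F = 0, G = u^2.
Coefficients of the second fundamental form: L = 0, M = 0, N = 3*sqrt(10)*u^2/(10*Abs(u)).
Assemble K = (LN − M²)/(EG − F²) = 0. At (u, v) = (1, pi/3): K = 0.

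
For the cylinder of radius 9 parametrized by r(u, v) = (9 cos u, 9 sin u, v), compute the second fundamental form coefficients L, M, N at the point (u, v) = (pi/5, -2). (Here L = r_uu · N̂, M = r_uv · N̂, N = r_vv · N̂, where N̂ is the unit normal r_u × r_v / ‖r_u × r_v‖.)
L = -9;  M = 0;  N = 0

Compute the unit normal N̂(u, v) = (cos(u), sin(u), 0), and the second partials r_uu, r_uv, r_vv. Take dot products:
  L(u, v) = r_uu · N̂ = -9,
  M(u, v) = r_uv · N̂ = 0,
  N(u, v) = r_vv · N̂ = 0.
Evaluating at (u, v) = (pi/5, -2):
  L = -9, M = 0, N = 0.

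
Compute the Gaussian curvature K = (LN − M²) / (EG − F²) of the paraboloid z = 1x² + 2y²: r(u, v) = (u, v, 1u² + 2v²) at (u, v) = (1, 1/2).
K = 8/81

Coefficients of the first fundamental form: E = 4*u^2 + 1, F = 8*u*v, G = 16*v^2 + 1.
Coefficients of the second fundamental form: L = 2/sqrt(4*u^2 + 16*v^2 + 1), M = 0, N = 4/sqrt(4*u^2 + 16*v^2 + 1).
Assemble K = (LN − M²)/(EG − F²) = 8/(16*u^4 + 128*u^2*v^2 + 8*u^2 + 256*v^4 + 32*v^2 + 1). At (u, v) = (1, 1/2): K = 8/81.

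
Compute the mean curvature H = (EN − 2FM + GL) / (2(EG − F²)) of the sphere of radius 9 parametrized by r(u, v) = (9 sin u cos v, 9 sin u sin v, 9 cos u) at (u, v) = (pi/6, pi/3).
H = -1/9

With E = 81, F = 0, G = 81*sin(u)^2, L = -9*sin(u)/Abs(sin(u)), M = 0, N = -9*sin(u)^3/Abs(sin(u)), assemble
  H = (EN − 2FM + GL) / (2(EG − F²)) = -sin(u)/(9*Abs(sin(u))).
At (u, v) = (pi/6, pi/3): H = -1/9.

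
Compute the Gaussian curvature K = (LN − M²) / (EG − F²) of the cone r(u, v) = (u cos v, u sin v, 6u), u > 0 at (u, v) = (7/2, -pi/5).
K = 0

Coefficients of the first fundamental form: E = 37, F = 0, G = u^2.
Coefficients of the second fundamental form: L = 0, M = 0, N = 6*sqrt(37)*u^2/(37*Abs(u)).
Assemble K = (LN − M²)/(EG − F²) = 0. At (u, v) = (7/2, -pi/5): K = 0.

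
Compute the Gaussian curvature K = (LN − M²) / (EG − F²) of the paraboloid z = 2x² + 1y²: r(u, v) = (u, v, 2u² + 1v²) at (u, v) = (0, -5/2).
K = 2/169

Coefficients of the first fundamental form: E = 16*u^2 + 1, F = 8*u*v, G = 4*v^2 + 1.
Coefficients of the second fundamental form: L = 4/sqrt(16*u^2 + 4*v^2 + 1), M = 0, N = 2/sqrt(16*u^2 + 4*v^2 + 1).
Assemble K = (LN − M²)/(EG − F²) = 8/(256*u^4 + 128*u^2*v^2 + 32*u^2 + 16*v^4 + 8*v^2 + 1). At (u, v) = (0, -5/2): K = 2/169.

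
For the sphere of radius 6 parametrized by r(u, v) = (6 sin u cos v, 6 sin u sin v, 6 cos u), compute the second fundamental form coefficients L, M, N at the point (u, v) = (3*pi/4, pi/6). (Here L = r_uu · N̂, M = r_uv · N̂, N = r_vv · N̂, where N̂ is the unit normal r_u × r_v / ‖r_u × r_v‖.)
L = -6;  M = 0;  N = -3

Compute the unit normal N̂(u, v) = (sin(u)^2*cos(v)/Abs(sin(u)), sin(u)^2*sin(v)/Abs(sin(u)), sin(2*u)/(2*Abs(sin(u)))), and the second partials r_uu, r_uv, r_vv. Take dot products:
  L(u, v) = r_uu · N̂ = -6*sin(u)/Abs(sin(u)),
  M(u, v) = r_uv · N̂ = 0,
  N(u, v) = r_vv · N̂ = -6*sin(u)^3/Abs(sin(u)).
Evaluating at (u, v) = (3*pi/4, pi/6):
  L = -6, M = 0, N = -3.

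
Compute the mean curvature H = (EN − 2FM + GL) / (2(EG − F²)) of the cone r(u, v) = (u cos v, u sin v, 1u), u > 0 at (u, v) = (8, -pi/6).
H = sqrt(2)/32

With E = 2, F = 0, G = u^2, L = 0, M = 0, N = sqrt(2)*u^2/(2*Abs(u)), assemble
  H = (EN − 2FM + GL) / (2(EG − F²)) = sqrt(2)/(4*Abs(u)).
At (u, v) = (8, -pi/6): H = sqrt(2)/32.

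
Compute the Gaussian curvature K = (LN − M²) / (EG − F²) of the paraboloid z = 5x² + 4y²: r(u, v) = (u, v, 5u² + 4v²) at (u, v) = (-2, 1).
K = 16/43245

Coefficients of the first fundamental form: E = 100*u^2 + 1, F = 80*u*v, G = 64*v^2 + 1.
Coefficients of the second fundamental form: L = 10/sqrt(100*u^2 + 64*v^2 + 1), M = 0, N = 8/sqrt(100*u^2 + 64*v^2 + 1).
Assemble K = (LN − M²)/(EG − F²) = 80/(10000*u^4 + 12800*u^2*v^2 + 200*u^2 + 4096*v^4 + 128*v^2 + 1). At (u, v) = (-2, 1): K = 16/43245.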